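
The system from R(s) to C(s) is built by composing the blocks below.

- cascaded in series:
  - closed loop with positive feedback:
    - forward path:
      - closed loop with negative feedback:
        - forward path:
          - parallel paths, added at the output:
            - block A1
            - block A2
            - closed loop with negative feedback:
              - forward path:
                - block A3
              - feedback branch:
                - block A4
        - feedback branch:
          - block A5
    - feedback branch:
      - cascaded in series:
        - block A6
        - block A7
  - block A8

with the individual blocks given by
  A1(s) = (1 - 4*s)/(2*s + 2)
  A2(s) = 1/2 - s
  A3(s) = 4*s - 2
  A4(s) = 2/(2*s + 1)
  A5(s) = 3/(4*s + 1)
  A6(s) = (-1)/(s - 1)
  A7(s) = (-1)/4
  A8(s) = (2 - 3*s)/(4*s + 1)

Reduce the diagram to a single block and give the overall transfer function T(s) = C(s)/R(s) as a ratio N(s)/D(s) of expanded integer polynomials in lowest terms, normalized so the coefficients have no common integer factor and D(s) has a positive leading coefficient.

[1] collapse the loop (A3 forward, A4 return) gives (8*s^2 - 2)/(10*s - 3)
[2] add A1, A2, [A3/(1+A3*A4)] (parallel) gives (-4*s^3 - 28*s^2 + 31*s - 10)/(20*s^2 + 14*s - 6)
[3] collapse the loop ((A1+A2+[A3/(1+A3*A4)]) forward, A5 return) gives (-16*s^4 - 116*s^3 + 96*s^2 - 9*s - 10)/(68*s^3 - 8*s^2 + 83*s - 36)
[4] multiply A6, A7 (series) gives 1/(4*s - 4)
[5] reduce the feedback loop with forward [(A1+A2+[A3/(1+A3*A4)])/(1+(A1+A2+[A3/(1+A3*A4)])*A5)] and return (A6*A7) gives (-64*s^5 - 400*s^4 + 848*s^3 - 420*s^2 - 4*s + 40)/(288*s^4 - 188*s^3 + 268*s^2 - 467*s + 154)
[6] reduce the series chain [[(A1+A2+[A3/(1+A3*A4)])/(1+(A1+A2+[A3/(1+A3*A4)])*A5)]/(1-[(A1+A2+[A3/(1+A3*A4)])/(1+(A1+A2+[A3/(1+A3*A4)])*A5)]*(A6*A7))], A8, giving the overall T(s)

Final answer: (48*s^5 + 256*s^4 - 900*s^3 + 964*s^2 - 448*s + 80)/(288*s^4 - 188*s^3 + 268*s^2 - 467*s + 154)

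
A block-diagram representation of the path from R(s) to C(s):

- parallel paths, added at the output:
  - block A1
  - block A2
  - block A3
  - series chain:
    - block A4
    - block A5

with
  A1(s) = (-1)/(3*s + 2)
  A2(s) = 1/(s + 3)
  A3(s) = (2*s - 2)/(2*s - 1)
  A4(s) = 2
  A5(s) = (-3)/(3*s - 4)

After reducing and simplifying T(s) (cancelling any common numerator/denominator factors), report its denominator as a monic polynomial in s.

The answer is s^4 + 11*s^3/6 - 73*s^2/18 - 11*s/9 + 4/3.

Reasoning:
Step 1: multiply A4, A5 (series); result (-6)/(3*s - 4)
Step 2: add A1, A2, A3, (A4*A5) (parallel); result (18*s^4 - 236*s^2 + 17*s + 80)/(18*s^4 + 33*s^3 - 73*s^2 - 22*s + 24)
Step 2 gives the fully reduced T(s), with no common factor left to cancel. The denominator's leading coefficient is 18, so divide each of its coefficients by 18 to get the monic form.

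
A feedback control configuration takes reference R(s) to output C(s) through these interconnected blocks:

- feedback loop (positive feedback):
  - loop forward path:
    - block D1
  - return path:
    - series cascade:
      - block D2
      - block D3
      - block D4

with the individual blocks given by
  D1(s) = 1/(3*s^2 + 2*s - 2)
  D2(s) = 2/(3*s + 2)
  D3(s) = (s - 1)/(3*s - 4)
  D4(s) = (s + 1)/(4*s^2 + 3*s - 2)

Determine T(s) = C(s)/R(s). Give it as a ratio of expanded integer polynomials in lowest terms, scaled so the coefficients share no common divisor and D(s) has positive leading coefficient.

Step 1 - reduce the series chain D2, D3, D4; result (2*s^2 - 2)/(36*s^4 + 3*s^3 - 68*s^2 - 12*s + 16)
Step 2 - apply the feedback formula to D1, (D2*D3*D4): this yields T(s), and no further normalization is needed

Hence the answer: (36*s^4 + 3*s^3 - 68*s^2 - 12*s + 16)/(108*s^6 + 81*s^5 - 270*s^4 - 178*s^3 + 158*s^2 + 56*s - 30)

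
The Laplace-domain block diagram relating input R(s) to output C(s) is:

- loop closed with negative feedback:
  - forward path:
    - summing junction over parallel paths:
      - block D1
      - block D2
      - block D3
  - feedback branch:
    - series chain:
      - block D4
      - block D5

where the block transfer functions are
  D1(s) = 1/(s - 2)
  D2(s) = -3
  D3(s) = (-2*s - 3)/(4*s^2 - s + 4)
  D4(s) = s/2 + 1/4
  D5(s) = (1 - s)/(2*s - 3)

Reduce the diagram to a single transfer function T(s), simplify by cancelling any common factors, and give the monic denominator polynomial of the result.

[1] add D1, D2, D3 (parallel), giving (-12*s^3 + 29*s^2 - 18*s + 34)/(4*s^3 - 9*s^2 + 6*s - 8)
[2] multiply D4, D5 (series), giving (-2*s^2 + s + 1)/(8*s - 12)
[3] close the feedback loop around (D1+D2+D3), (D4*D5), giving (-96*s^4 + 376*s^3 - 492*s^2 + 488*s - 408)/(24*s^5 - 38*s^4 - 67*s^3 + 99*s^2 - 120*s + 130)
That last expression is T(s), already simplified. Scaling its denominator by 1/24 (the reciprocal of the leading coefficient) yields the monic denominator.

Final answer: s^5 - 19*s^4/12 - 67*s^3/24 + 33*s^2/8 - 5*s + 65/12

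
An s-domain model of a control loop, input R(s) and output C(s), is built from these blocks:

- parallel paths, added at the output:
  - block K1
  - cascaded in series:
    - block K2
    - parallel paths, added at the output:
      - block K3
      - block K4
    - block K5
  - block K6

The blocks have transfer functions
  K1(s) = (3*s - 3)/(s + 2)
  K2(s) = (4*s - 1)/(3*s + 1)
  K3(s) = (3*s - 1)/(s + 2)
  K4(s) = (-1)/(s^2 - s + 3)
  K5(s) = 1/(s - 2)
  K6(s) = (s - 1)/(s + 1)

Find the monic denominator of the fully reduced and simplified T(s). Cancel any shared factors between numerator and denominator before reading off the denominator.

Answer: s^6 + s^5/3 - 2*s^4 + 7*s^3/3 - 7*s^2 - 44*s/3 - 4

Working:
Step 1 - reduce the parallel group K3, K4 = (3*s^3 - 4*s^2 + 9*s - 5)/(s^3 + s^2 + s + 6)
Step 2 - cascade K2, (K3+K4), K5 = (12*s^4 - 19*s^3 + 40*s^2 - 29*s + 5)/(3*s^5 - 2*s^4 - 4*s^3 + 11*s^2 - 32*s - 12)
Step 3 - combine K1, (K2*(K3+K4)*K5), K6 in parallel = (12*s^6 - 17*s^5 + 18*s^4 + 21*s^3 - 86*s^2 + 35*s + 35)/(3*s^6 + s^5 - 6*s^4 + 7*s^3 - 21*s^2 - 44*s - 12)
That last expression is T(s), already simplified. Scaling its denominator by 1/3 (the reciprocal of the leading coefficient) yields the monic denominator.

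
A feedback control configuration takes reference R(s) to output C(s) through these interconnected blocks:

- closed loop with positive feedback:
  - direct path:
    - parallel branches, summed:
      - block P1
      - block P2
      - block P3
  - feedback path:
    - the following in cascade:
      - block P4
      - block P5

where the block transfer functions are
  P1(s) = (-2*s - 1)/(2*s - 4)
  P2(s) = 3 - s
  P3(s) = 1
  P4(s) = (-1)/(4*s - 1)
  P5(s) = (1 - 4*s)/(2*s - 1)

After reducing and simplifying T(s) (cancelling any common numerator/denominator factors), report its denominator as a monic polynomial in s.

Reducing step by step:

Step 1 - parallel reduction of P1, P2, P3 = (-2*s^2 + 10*s - 17)/(2*s - 4)
Step 2 - combine P4, P5 in series = 1/(2*s - 1)
Step 3 - feedback reduction of (P1+P2+P3), (P4*P5) = (-4*s^3 + 22*s^2 - 44*s + 17)/(6*s^2 - 20*s + 21)
T(s) is the step-3 result (common factors already cancelled). Leading coefficient of the denominator: 6. Divide through by 6 for the monic polynomial.

Answer: s^2 - 10*s/3 + 7/2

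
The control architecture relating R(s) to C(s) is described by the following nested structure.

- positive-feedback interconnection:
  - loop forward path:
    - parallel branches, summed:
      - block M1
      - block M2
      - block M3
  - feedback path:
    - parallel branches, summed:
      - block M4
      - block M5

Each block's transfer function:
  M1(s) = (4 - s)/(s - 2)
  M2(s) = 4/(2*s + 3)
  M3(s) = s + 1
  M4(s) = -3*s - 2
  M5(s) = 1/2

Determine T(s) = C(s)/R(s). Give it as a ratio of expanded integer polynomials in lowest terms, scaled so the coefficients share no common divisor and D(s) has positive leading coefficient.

Answer: (4*s^3 - 2*s^2 + 4*s - 4)/(12*s^4 + 13*s^2 - 8*s - 18)

Working:
(1) sum the parallel branches M1, M2, M3 = (2*s^3 - s^2 + 2*s - 2)/(2*s^2 - s - 6)
(2) sum the parallel branches M4, M5 = -3*s - 3/2
(3) apply the feedback formula to (M1+M2+M3), (M4+M5), which is the overall transfer function T(s) = C(s)/R(s) in lowest terms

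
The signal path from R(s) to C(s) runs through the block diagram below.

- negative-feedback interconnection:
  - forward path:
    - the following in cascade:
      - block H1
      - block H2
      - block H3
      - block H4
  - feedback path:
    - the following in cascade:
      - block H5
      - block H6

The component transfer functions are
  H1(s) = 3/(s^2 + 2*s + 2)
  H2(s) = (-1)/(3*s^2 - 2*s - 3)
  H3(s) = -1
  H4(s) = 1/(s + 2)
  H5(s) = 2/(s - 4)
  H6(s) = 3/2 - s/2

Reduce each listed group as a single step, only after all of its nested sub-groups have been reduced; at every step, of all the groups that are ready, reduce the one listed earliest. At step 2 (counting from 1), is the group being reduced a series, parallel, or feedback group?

Reducing step by step:

Step 1 - multiply H1, H2, H3, H4 (series)
Step 2 - multiply H5, H6 (series)
Step 3 - reduce the feedback loop with forward (H1*H2*H3*H4) and return (H5*H6)
Step 2 collapses a series group.

Answer: series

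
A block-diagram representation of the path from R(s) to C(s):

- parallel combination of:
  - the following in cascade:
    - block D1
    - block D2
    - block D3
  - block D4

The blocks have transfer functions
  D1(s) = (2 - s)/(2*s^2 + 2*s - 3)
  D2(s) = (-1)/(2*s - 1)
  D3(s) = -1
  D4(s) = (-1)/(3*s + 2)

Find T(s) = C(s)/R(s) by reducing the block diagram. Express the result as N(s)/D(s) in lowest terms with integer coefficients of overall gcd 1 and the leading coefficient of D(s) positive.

Step 1: combine D1, D2, D3 in series = (2 - s)/(4*s^3 + 2*s^2 - 8*s + 3)
Step 2: add (D1*D2*D3), D4 (parallel); the result is T(s) itself (integer coefficients, no common factor, positive leading denominator coefficient)

Final answer: (-4*s^3 - 5*s^2 + 12*s + 1)/(12*s^4 + 14*s^3 - 20*s^2 - 7*s + 6)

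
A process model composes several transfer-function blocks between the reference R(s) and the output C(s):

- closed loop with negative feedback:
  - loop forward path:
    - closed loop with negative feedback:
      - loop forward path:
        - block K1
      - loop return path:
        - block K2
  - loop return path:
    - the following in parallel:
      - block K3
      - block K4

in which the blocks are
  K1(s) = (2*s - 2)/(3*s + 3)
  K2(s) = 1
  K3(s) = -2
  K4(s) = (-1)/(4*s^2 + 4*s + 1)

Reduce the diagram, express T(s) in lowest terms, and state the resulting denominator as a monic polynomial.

(1) feedback reduction of K1, K2 -> (2*s - 2)/(5*s + 1)
(2) reduce the parallel group K3, K4 -> (-8*s^2 - 8*s - 3)/(4*s^2 + 4*s + 1)
(3) collapse the loop ([K1/(1+K1*K2)] forward, (K3+K4) return) -> (8*s^3 - 6*s - 2)/(4*s^3 + 24*s^2 + 19*s + 7)
The result of step 3 is T(s) in lowest terms. Its denominator has leading coefficient 4; dividing the denominator through by 4 makes it monic.

Final answer: s^3 + 6*s^2 + 19*s/4 + 7/4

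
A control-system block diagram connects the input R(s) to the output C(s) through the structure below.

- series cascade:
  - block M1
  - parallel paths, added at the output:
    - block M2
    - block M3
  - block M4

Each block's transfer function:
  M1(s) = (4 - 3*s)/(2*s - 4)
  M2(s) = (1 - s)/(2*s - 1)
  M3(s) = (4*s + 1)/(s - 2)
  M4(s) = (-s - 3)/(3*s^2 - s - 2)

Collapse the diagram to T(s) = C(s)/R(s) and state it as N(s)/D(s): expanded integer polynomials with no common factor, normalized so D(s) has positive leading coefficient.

Step 1. combine M2, M3 in parallel gives (7*s^2 + s - 3)/(2*s^2 - 5*s + 2)
Step 2. combine M1, (M2+M3), M4 in series, which is the overall transfer function T(s) = C(s)/R(s) in lowest terms

Answer: (21*s^4 + 38*s^3 - 88*s^2 - 27*s + 36)/(12*s^5 - 58*s^4 + 82*s^3 - 12*s^2 - 40*s + 16)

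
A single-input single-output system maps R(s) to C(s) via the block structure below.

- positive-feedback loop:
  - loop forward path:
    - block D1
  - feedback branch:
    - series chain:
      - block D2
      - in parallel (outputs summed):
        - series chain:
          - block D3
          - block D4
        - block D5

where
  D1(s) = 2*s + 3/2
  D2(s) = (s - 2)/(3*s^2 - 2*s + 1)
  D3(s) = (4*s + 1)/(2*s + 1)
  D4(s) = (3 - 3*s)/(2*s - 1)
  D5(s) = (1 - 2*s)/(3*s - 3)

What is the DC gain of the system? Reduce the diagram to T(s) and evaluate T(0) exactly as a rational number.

Reducing step by step:

[1] reduce the series chain D3, D4, giving (-12*s^2 + 9*s + 3)/(4*s^2 - 1)
[2] combine (D3*D4), D5 in parallel, giving (-44*s^3 + 67*s^2 - 16*s - 10)/(12*s^3 - 12*s^2 - 3*s + 3)
[3] cascade D2, ((D3*D4)+D5), giving (-44*s^4 + 155*s^3 - 150*s^2 + 22*s + 20)/(36*s^5 - 60*s^4 + 27*s^3 + 3*s^2 - 9*s + 3)
[4] reduce the feedback loop with forward D1 and return (D2*((D3*D4)+D5)), giving (144*s^6 - 132*s^5 - 72*s^4 + 93*s^3 - 27*s^2 - 15*s + 9)/(248*s^5 - 608*s^4 + 189*s^3 + 368*s^2 - 164*s - 54)
The step-4 result is T(s). Setting s = 0: T(0) = 9/(-54) = -1/6.

Answer: -1/6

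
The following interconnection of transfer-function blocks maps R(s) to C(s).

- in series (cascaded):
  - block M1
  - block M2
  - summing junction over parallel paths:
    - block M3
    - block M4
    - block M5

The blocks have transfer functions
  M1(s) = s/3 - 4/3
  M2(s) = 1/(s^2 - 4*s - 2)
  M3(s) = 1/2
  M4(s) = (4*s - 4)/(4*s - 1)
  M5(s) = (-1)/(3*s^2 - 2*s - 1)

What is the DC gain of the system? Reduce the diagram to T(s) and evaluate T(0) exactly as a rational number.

Answer: 11/3

Working:
1. parallel reduction of M3, M4, M5: (36*s^3 - 51*s^2 - 2*s + 11)/(24*s^3 - 22*s^2 - 4*s + 2)
2. series reduction of M1, M2, (M3+M4+M5): (36*s^4 - 195*s^3 + 202*s^2 + 19*s - 44)/(72*s^5 - 354*s^4 + 108*s^3 + 186*s^2 - 12)
The step-2 result is T(s). Setting s = 0: T(0) = -44/(-12) = 11/3.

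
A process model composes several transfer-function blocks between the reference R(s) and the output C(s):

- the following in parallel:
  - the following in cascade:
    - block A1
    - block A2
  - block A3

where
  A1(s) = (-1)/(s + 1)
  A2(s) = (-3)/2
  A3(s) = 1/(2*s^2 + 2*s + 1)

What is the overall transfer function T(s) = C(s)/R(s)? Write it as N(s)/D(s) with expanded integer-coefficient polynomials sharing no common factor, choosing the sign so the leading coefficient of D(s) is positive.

1. cascade A1, A2 gives 3/(2*s + 2)
2. reduce the parallel group (A1*A2), A3, giving the overall T(s)

Answer: (6*s^2 + 8*s + 5)/(4*s^3 + 8*s^2 + 6*s + 2)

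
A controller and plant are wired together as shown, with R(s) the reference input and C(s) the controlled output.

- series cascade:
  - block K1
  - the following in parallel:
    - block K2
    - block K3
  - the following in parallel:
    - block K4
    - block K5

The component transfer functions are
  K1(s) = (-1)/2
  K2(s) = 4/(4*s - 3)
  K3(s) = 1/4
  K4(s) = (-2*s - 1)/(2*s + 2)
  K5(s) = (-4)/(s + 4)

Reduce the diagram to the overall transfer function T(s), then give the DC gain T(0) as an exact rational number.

Step 1 - reduce the parallel group K2, K3: (4*s + 13)/(16*s - 12)
Step 2 - combine K4, K5 in parallel: (-2*s^2 - 17*s - 12)/(2*s^2 + 10*s + 8)
Step 3 - series reduction of K1, (K2+K3), (K4+K5): (8*s^3 + 94*s^2 + 269*s + 156)/(64*s^3 + 272*s^2 + 16*s - 192)
That last expression is T(s); at s = 0 only the constant terms survive, so T(0) = 156/(-192) = -13/16.

Hence the answer: -13/16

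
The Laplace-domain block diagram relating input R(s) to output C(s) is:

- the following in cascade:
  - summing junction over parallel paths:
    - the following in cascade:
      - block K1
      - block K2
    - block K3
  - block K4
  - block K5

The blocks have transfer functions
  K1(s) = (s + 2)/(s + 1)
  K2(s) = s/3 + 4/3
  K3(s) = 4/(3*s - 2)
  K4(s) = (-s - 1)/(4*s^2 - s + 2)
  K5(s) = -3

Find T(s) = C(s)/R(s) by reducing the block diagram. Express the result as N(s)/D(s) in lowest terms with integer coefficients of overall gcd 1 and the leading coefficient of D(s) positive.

Reducing step by step:

[1] cascade K1, K2 gives (s^2 + 6*s + 8)/(3*s + 3)
[2] add (K1*K2), K3 (parallel) gives (3*s^3 + 16*s^2 + 24*s - 4)/(9*s^2 + 3*s - 6)
[3] reduce the series chain ((K1*K2)+K3), K4, K5: this yields T(s), and no further normalization is needed

Answer: (3*s^3 + 16*s^2 + 24*s - 4)/(12*s^3 - 11*s^2 + 8*s - 4)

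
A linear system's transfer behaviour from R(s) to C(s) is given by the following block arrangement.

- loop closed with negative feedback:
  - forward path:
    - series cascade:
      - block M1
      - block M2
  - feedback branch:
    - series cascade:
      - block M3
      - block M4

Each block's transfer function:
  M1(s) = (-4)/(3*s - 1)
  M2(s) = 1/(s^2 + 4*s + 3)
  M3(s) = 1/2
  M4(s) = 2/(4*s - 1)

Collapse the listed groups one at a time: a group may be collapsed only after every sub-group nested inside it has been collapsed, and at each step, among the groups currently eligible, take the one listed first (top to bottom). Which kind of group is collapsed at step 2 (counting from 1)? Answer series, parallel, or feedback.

1. multiply M1, M2 (series)
2. cascade M3, M4
3. collapse the loop ((M1*M2) forward, (M3*M4) return)
So the answer for step 2 is series.

Therefore the answer is series.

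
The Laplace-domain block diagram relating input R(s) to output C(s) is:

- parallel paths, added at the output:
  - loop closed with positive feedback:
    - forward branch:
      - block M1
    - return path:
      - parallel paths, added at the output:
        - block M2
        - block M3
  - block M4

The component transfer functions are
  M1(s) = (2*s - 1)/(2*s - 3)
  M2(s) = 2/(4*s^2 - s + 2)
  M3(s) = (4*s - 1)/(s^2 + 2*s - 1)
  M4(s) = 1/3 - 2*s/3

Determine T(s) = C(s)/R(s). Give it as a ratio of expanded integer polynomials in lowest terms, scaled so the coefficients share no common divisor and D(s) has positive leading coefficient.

(1) combine M2, M3 in parallel: (16*s^3 - 6*s^2 + 13*s - 4)/(4*s^4 + 7*s^3 - 4*s^2 + 5*s - 2)
(2) collapse the loop (M1 forward, (M2+M3) return): (8*s^5 + 10*s^4 - 15*s^3 + 14*s^2 - 9*s + 2)/(8*s^5 - 30*s^4 - s^3 - 10*s^2 + 2*s + 2)
(3) sum the parallel branches [M1/(1-M1*(M2+M3))], M4 - this is the overall T(s), already in the required normalized form

Hence the answer: (-16*s^6 + 92*s^5 + 2*s^4 - 26*s^3 + 28*s^2 - 29*s + 8)/(24*s^5 - 90*s^4 - 3*s^3 - 30*s^2 + 6*s + 6)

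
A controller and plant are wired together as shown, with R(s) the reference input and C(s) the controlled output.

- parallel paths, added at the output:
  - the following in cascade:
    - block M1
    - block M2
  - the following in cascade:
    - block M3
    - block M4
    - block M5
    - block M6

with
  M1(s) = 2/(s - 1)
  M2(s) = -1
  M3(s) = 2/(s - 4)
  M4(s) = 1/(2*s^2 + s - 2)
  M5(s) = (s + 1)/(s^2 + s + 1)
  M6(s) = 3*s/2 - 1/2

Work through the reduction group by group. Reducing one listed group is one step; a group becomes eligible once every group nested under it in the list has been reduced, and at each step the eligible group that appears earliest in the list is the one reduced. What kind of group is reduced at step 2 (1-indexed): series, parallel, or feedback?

1. combine M1, M2 in series
2. reduce the series chain M3, M4, M5, M6
3. combine (M1*M2), (M3*M4*M5*M6) in parallel
The group at step 2 is a series group.

Hence the answer: series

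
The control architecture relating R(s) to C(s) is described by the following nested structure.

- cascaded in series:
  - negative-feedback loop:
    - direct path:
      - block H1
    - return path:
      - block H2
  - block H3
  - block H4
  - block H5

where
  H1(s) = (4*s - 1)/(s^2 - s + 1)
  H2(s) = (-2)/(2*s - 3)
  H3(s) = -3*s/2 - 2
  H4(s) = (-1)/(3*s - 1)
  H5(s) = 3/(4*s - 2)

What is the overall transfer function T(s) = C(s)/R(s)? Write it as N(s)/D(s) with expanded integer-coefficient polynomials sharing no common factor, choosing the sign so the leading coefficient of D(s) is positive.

Step 1 - feedback reduction of H1, H2, giving (8*s^2 - 14*s + 3)/(2*s^3 - 5*s^2 - 3*s - 1)
Step 2 - reduce the series chain [H1/(1+H1*H2)], H3, H4, H5: this yields T(s), and no further normalization is needed

Answer: (72*s^3 - 30*s^2 - 141*s + 36)/(48*s^5 - 160*s^4 + 36*s^3 + 16*s^2 + 8*s - 4)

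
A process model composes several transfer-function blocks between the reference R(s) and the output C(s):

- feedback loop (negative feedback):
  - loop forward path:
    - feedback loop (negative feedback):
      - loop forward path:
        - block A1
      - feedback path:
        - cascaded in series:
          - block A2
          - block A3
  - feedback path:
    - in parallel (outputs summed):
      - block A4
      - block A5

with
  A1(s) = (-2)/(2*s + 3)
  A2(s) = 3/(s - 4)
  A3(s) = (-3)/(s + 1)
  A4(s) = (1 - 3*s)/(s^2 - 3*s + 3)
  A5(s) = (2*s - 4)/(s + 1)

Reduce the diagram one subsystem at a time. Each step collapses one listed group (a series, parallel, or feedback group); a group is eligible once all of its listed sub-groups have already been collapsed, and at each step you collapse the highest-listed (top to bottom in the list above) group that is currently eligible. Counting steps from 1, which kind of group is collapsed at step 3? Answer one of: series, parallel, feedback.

(1) series reduction of A2, A3
(2) close the feedback loop around A1, (A2*A3)
(3) sum the parallel branches A4, A5
(4) close the feedback loop around [A1/(1+A1*(A2*A3))], (A4+A5)
Step 3 collapses a parallel group.

Answer: parallel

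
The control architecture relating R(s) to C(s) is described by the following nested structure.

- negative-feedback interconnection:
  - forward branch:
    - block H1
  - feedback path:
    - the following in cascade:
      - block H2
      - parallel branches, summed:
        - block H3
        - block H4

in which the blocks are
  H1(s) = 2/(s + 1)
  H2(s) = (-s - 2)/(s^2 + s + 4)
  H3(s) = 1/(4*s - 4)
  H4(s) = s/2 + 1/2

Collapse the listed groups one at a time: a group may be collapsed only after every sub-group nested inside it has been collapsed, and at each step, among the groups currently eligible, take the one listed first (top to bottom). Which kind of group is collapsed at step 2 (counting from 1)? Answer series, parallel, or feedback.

Answer: series

Working:
(1) add H3, H4 (parallel)
(2) reduce the series chain H2, (H3+H4)
(3) apply the feedback formula to H1, (H2*(H3+H4))
The group at step 2 is a series group.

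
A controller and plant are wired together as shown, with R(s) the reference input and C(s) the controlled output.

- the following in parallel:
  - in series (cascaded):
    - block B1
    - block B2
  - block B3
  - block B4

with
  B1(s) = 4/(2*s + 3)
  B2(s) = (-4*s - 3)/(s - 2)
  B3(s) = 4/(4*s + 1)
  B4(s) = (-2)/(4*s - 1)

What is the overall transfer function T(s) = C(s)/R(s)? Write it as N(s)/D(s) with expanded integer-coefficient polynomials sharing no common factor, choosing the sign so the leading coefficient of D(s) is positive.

1. cascade B1, B2 -> (-16*s - 12)/(2*s^2 - s - 6)
2. sum the parallel branches (B1*B2), B3, B4, which is the overall transfer function T(s) = C(s)/R(s) in lowest terms

Final answer: (-240*s^3 - 212*s^2 - 26*s + 48)/(32*s^4 - 16*s^3 - 98*s^2 + s + 6)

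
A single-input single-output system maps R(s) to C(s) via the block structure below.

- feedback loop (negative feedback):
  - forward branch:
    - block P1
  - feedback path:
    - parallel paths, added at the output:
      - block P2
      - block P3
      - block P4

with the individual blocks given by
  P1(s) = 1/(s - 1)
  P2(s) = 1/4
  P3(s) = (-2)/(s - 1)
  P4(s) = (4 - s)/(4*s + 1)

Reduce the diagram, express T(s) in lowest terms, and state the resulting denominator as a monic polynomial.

Reducing step by step:

Step 1. sum the parallel branches P2, P3, P4, giving (-15*s - 25)/(16*s^2 - 12*s - 4)
Step 2. close the feedback loop around P1, (P2+P3+P4), giving (16*s^2 - 12*s - 4)/(16*s^3 - 28*s^2 - 7*s - 21)
Step 2 gives the fully reduced T(s), with no common factor left to cancel. The denominator's leading coefficient is 16, so divide each of its coefficients by 16 to get the monic form.

Answer: s^3 - 7*s^2/4 - 7*s/16 - 21/16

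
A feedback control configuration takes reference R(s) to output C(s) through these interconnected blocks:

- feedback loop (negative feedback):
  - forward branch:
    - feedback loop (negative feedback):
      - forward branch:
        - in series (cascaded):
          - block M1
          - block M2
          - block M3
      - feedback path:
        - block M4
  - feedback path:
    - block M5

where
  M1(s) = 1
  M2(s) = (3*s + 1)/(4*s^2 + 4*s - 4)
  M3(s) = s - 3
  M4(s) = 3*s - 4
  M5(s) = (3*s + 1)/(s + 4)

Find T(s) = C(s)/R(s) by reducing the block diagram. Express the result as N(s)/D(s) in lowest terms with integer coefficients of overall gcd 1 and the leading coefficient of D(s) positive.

[1] multiply M1, M2, M3 (series): (3*s^2 - 8*s - 3)/(4*s^2 + 4*s - 4)
[2] reduce the feedback loop with forward (M1*M2*M3) and return M4: (3*s^2 - 8*s - 3)/(9*s^3 - 32*s^2 + 27*s + 8)
[3] reduce the feedback loop with forward [(M1*M2*M3)/(1+(M1*M2*M3)*M4)] and return M5, which is the overall transfer function T(s) = C(s)/R(s) in lowest terms

Answer: (3*s^3 + 4*s^2 - 35*s - 12)/(9*s^4 + 13*s^3 - 122*s^2 + 99*s + 29)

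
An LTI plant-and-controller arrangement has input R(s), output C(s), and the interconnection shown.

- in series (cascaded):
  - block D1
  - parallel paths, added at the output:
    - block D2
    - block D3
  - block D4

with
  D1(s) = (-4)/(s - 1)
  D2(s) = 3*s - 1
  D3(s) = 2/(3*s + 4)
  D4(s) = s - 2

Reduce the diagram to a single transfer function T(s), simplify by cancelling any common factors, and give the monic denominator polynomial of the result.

The answer is s^2 + s/3 - 4/3.

Reasoning:
1. parallel reduction of D2, D3, giving (9*s^2 + 9*s - 2)/(3*s + 4)
2. series reduction of D1, (D2+D3), D4, giving (-36*s^3 + 36*s^2 + 80*s - 16)/(3*s^2 + s - 4)
No further cancellation is possible in the step-2 result, so that is T(s). Its denominator becomes monic after dividing by the leading coefficient 3.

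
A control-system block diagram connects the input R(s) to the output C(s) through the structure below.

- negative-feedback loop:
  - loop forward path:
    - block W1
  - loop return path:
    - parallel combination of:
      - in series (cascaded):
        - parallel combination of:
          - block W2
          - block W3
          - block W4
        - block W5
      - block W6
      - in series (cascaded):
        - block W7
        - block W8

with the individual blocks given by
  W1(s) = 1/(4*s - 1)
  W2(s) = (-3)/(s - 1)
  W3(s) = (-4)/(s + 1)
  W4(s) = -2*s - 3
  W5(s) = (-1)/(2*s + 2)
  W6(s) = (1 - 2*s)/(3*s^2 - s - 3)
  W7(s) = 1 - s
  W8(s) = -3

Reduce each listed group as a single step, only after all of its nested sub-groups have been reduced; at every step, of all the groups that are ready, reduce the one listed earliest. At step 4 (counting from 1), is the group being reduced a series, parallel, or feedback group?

The answer is parallel.

Reasoning:
Step 1 - reduce the parallel group W2, W3, W4
Step 2 - cascade (W2+W3+W4), W5
Step 3 - combine W7, W8 in series
Step 4 - parallel reduction of ((W2+W3+W4)*W5), W6, (W7*W8)
Step 5 - apply the feedback formula to W1, (((W2+W3+W4)*W5)+W6+(W7*W8))
So the answer for step 4 is parallel.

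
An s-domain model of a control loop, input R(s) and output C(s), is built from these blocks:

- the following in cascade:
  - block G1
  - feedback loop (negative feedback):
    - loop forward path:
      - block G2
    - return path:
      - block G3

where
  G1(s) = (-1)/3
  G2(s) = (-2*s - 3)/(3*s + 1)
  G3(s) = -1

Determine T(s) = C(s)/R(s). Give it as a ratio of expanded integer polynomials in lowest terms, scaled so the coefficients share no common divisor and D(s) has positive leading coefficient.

Reducing step by step:

1. feedback reduction of G2, G3 -> (-2*s - 3)/(5*s + 4)
2. reduce the series chain G1, [G2/(1+G2*G3)], which is the overall transfer function T(s) = C(s)/R(s) in lowest terms

Answer: (2*s + 3)/(15*s + 12)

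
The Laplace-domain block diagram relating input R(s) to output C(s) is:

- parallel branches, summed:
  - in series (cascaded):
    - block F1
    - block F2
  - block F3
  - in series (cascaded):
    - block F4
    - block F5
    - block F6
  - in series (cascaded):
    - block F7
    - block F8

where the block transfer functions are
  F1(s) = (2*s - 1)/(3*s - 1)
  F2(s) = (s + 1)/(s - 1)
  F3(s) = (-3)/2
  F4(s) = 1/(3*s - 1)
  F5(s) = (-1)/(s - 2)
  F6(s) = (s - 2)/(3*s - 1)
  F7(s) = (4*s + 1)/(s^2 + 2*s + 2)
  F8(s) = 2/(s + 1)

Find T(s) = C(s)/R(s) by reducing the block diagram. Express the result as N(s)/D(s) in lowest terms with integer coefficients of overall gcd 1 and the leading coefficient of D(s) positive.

Step 1 - multiply F1, F2 (series) = (2*s^2 + s - 1)/(3*s^2 - 4*s + 1)
Step 2 - multiply F4, F5, F6 (series) = (-1)/(9*s^2 - 6*s + 1)
Step 3 - cascade F7, F8 = (8*s + 2)/(s^3 + 3*s^2 + 4*s + 2)
Step 4 - add (F1*F2), F3, (F4*F5*F6), (F7*F8) (parallel): this yields T(s), and no further normalization is needed

Therefore the answer is (-15*s^6 + 2*s^5 + 194*s^4 - 132*s^3 + 43*s^2 - 22*s + 10)/(18*s^6 + 24*s^5 - 4*s^4 - 44*s^3 - 10*s^2 + 20*s - 4).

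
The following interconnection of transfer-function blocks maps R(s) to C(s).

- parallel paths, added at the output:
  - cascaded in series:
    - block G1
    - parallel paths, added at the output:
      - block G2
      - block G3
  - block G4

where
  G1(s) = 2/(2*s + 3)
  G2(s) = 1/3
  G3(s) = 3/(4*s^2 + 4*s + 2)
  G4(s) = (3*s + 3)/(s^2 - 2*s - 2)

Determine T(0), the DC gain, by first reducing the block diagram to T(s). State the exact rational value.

The answer is -5/18.

Reasoning:
1. combine G2, G3 in parallel gives (4*s^2 + 4*s + 11)/(12*s^2 + 12*s + 6)
2. series reduction of G1, (G2+G3) gives (4*s^2 + 4*s + 11)/(12*s^3 + 30*s^2 + 24*s + 9)
3. add (G1*(G2+G3)), G4 (parallel) gives (40*s^4 + 122*s^3 + 157*s^2 + 69*s + 5)/(12*s^5 + 6*s^4 - 60*s^3 - 99*s^2 - 66*s - 18)
The step-3 result is T(s). Setting s = 0: T(0) = 5/(-18) = -5/18.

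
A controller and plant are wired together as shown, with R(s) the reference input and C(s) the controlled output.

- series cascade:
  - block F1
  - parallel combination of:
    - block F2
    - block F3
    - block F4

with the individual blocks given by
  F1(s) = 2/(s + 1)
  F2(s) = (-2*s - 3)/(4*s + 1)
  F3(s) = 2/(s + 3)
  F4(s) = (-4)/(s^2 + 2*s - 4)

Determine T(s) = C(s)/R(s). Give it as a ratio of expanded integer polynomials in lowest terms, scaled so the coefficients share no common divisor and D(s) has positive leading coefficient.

Answer: (-4*s^4 - 10*s^3 - 34*s^2 - 124*s + 32)/(4*s^5 + 25*s^4 + 34*s^3 - 33*s^2 - 58*s - 12)

Working:
1. sum the parallel branches F2, F3, F4, giving (-2*s^4 - 5*s^3 - 17*s^2 - 62*s + 16)/(4*s^4 + 21*s^3 + 13*s^2 - 46*s - 12)
2. reduce the series chain F1, (F2+F3+F4); the result is T(s) itself (integer coefficients, no common factor, positive leading denominator coefficient)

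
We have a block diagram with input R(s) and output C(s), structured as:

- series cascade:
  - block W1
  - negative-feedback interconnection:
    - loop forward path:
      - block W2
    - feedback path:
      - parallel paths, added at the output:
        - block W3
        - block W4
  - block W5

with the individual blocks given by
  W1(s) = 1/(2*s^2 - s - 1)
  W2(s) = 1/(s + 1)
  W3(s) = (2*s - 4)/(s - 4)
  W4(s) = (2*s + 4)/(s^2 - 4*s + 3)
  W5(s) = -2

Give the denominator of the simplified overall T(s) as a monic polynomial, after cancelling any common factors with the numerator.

Step 1: parallel reduction of W3, W4: (2*s^3 - 10*s^2 + 18*s - 28)/(s^3 - 8*s^2 + 19*s - 12)
Step 2: collapse the loop (W2 forward, (W3+W4) return): (s^3 - 8*s^2 + 19*s - 12)/(s^4 - 5*s^3 + s^2 + 25*s - 40)
Step 3: multiply W1, [W2/(1+W2*(W3+W4))], W5 (series): (-2*s^2 + 14*s - 24)/(2*s^5 - 9*s^4 - 3*s^3 + 51*s^2 - 55*s - 40)
Step 3 gives the fully reduced T(s), with no common factor left to cancel. The denominator's leading coefficient is 2, so divide each of its coefficients by 2 to get the monic form.

Therefore the answer is s^5 - 9*s^4/2 - 3*s^3/2 + 51*s^2/2 - 55*s/2 - 20.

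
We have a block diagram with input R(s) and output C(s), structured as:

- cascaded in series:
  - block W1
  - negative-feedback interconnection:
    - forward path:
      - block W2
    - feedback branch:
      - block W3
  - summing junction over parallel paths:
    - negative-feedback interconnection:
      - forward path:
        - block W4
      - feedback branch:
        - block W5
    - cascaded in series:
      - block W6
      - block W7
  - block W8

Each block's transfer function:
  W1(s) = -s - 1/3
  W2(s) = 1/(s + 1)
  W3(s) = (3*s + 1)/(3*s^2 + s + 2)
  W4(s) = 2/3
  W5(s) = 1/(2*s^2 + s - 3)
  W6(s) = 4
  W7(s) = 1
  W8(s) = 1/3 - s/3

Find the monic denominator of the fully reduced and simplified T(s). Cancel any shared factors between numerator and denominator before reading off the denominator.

The answer is s^5 + 11*s^4/6 + 3*s^3/2 + 4*s^2/9 - 11*s/6 - 7/6.

Reasoning:
(1) apply the feedback formula to W2, W3 = (3*s^2 + s + 2)/(3*s^3 + 4*s^2 + 6*s + 3)
(2) collapse the loop (W4 forward, W5 return) = (4*s^2 + 2*s - 6)/(6*s^2 + 3*s - 7)
(3) combine W6, W7 in series = 4
(4) reduce the parallel group [W4/(1+W4*W5)], (W6*W7) = (28*s^2 + 14*s - 34)/(6*s^2 + 3*s - 7)
(5) combine W1, [W2/(1+W2*W3)], ([W4/(1+W4*W5)]+(W6*W7)), W8 in series = (252*s^6 + 42*s^5 - 320*s^4 - 24*s^3 - 160*s^2 + 142*s + 68)/(162*s^5 + 297*s^4 + 243*s^3 + 72*s^2 - 297*s - 189)
No further cancellation is possible in the step-5 result, so that is T(s). Its denominator becomes monic after dividing by the leading coefficient 162.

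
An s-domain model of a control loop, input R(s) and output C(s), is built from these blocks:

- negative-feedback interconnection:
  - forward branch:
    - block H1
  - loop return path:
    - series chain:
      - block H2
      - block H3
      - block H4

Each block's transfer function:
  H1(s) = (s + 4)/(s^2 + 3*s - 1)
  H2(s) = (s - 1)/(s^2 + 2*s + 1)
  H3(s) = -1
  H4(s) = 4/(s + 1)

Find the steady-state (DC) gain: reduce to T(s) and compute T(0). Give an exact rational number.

Step 1. reduce the series chain H2, H3, H4 -> (4 - 4*s)/(s^3 + 3*s^2 + 3*s + 1)
Step 2. feedback reduction of H1, (H2*H3*H4) -> (s^4 + 7*s^3 + 15*s^2 + 13*s + 4)/(s^5 + 6*s^4 + 11*s^3 + 3*s^2 - 12*s + 15)
That last expression is T(s); at s = 0 only the constant terms survive, so T(0) = 4/15.

Final answer: 4/15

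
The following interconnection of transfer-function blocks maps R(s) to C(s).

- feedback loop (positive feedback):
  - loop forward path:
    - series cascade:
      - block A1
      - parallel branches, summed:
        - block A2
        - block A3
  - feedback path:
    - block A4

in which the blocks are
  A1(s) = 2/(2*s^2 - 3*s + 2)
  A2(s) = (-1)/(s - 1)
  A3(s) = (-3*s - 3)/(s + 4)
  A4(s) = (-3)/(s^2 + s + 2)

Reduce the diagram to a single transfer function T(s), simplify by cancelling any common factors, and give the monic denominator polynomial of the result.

Step 1: parallel reduction of A2, A3 -> (-3*s^2 - s - 1)/(s^2 + 3*s - 4)
Step 2: reduce the series chain A1, (A2+A3) -> (-6*s^2 - 2*s - 2)/(2*s^4 + 3*s^3 - 15*s^2 + 18*s - 8)
Step 3: reduce the feedback loop with forward (A1*(A2+A3)) and return A4 -> (-6*s^4 - 8*s^3 - 16*s^2 - 6*s - 4)/(2*s^6 + 5*s^5 - 8*s^4 + 9*s^3 - 38*s^2 + 22*s - 22)
That last expression is T(s), already simplified. Scaling its denominator by 1/2 (the reciprocal of the leading coefficient) yields the monic denominator.

Hence the answer: s^6 + 5*s^5/2 - 4*s^4 + 9*s^3/2 - 19*s^2 + 11*s - 11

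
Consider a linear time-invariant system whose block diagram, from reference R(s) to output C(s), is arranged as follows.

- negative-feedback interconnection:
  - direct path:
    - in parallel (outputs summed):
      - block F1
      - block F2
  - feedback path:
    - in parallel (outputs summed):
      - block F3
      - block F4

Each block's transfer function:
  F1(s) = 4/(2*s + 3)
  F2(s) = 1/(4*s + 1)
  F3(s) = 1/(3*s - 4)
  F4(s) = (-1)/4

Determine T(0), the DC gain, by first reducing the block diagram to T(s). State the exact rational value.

First reduce the diagram to T(s).

Step 1 - sum the parallel branches F1, F2 = (18*s + 7)/(8*s^2 + 14*s + 3)
Step 2 - parallel reduction of F3, F4 = (8 - 3*s)/(12*s - 16)
Step 3 - apply the feedback formula to (F1+F2), (F3+F4) = (216*s^2 - 204*s - 112)/(96*s^3 - 14*s^2 - 65*s + 8)
That last expression is T(s); at s = 0 only the constant terms survive, so T(0) = -112/8 = -14.

Answer: -14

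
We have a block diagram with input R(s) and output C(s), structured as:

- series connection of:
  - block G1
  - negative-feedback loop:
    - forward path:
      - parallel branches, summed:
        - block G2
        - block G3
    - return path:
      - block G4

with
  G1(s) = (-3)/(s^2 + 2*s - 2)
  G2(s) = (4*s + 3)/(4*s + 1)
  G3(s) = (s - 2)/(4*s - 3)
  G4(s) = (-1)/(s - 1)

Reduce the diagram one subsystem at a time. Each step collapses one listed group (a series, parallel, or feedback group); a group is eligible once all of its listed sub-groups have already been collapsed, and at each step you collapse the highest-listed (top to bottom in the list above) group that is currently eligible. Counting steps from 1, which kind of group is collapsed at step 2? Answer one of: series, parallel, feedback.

Reducing step by step:

[1] combine G2, G3 in parallel
[2] close the feedback loop around (G2+G3), G4
[3] multiply G1, [(G2+G3)/(1+(G2+G3)*G4)] (series)
Step 2: feedback.

Answer: feedback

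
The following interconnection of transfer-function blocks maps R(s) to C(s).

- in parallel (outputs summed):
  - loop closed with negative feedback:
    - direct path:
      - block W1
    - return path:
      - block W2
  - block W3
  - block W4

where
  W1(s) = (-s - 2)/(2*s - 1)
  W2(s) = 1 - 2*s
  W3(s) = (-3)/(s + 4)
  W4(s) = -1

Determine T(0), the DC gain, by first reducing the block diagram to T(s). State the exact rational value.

Reducing step by step:

[1] close the feedback loop around W1, W2; result (-s - 2)/(2*s^2 + 5*s - 3)
[2] sum the parallel branches [W1/(1+W1*W2)], W3, W4; result (-2*s^3 - 20*s^2 - 38*s + 13)/(2*s^3 + 13*s^2 + 17*s - 12)
Evaluating the step-2 result (the overall T(s)) at s = 0 gives T(0) = 13/(-12) = -13/12.

Answer: -13/12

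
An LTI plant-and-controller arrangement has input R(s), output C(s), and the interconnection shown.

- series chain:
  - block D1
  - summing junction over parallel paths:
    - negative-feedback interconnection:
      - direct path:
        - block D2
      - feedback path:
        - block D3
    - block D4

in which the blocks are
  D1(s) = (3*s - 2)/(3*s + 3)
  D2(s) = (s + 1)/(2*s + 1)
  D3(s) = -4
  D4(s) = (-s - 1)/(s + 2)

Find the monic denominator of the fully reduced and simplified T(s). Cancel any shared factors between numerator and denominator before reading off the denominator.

Answer: s^2 + 7*s/2 + 3

Working:
[1] close the feedback loop around D2, D3 gives (-s - 1)/(2*s + 3)
[2] combine [D2/(1+D2*D3)], D4 in parallel gives (-3*s^2 - 8*s - 5)/(2*s^2 + 7*s + 6)
[3] series reduction of D1, ([D2/(1+D2*D3)]+D4) gives (-9*s^2 - 9*s + 10)/(6*s^2 + 21*s + 18)
That last expression is T(s), already simplified. Scaling its denominator by 1/6 (the reciprocal of the leading coefficient) yields the monic denominator.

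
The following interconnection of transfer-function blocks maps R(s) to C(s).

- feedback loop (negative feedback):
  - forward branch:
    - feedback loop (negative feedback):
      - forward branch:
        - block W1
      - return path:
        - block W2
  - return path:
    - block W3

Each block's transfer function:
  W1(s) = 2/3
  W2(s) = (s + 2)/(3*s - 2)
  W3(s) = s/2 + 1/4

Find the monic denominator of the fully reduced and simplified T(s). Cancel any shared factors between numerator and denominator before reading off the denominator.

(1) close the feedback loop around W1, W2: (6*s - 4)/(11*s - 2)
(2) apply the feedback formula to [W1/(1+W1*W2)], W3: (12*s - 8)/(6*s^2 + 21*s - 6)
No further cancellation is possible in the step-2 result, so that is T(s). Its denominator becomes monic after dividing by the leading coefficient 6.

Hence the answer: s^2 + 7*s/2 - 1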